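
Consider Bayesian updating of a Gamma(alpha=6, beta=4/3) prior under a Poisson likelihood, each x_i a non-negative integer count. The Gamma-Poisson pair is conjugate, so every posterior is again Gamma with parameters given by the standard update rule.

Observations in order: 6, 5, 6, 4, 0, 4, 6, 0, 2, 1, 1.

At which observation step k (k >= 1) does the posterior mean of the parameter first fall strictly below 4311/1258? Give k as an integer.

obs 1: x=6 → posterior Gamma(12, 7/3)
obs 2: x=5 → posterior Gamma(17, 10/3)
obs 3: x=6 → posterior Gamma(23, 13/3)
obs 4: x=4 → posterior Gamma(27, 16/3)
obs 5: x=0 → posterior Gamma(27, 19/3)
obs 6: x=4 → posterior Gamma(31, 22/3)
obs 7: x=6 → posterior Gamma(37, 25/3)
obs 8: x=0 → posterior Gamma(37, 28/3)
obs 9: x=2 → posterior Gamma(39, 31/3)
obs 10: x=1 → posterior Gamma(40, 34/3)
obs 11: x=1 → posterior Gamma(41, 37/3)

k = 11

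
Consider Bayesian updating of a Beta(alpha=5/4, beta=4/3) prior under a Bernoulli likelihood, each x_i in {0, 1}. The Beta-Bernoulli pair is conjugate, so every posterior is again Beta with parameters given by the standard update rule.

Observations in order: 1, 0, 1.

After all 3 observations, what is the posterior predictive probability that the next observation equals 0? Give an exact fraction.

obs 1: x=1 → posterior Beta(9/4, 4/3)
obs 2: x=0 → posterior Beta(9/4, 7/3)
obs 3: x=1 → posterior Beta(13/4, 7/3)

28/67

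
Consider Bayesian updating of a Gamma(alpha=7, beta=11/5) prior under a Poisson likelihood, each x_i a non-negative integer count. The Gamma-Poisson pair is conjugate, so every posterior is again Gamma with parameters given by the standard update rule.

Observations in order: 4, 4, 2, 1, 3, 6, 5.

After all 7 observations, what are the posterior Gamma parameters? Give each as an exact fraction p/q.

obs 1: x=4 → posterior Gamma(11, 16/5)
obs 2: x=4 → posterior Gamma(15, 21/5)
obs 3: x=2 → posterior Gamma(17, 26/5)
obs 4: x=1 → posterior Gamma(18, 31/5)
obs 5: x=3 → posterior Gamma(21, 36/5)
obs 6: x=6 → posterior Gamma(27, 41/5)
obs 7: x=5 → posterior Gamma(32, 46/5)

alpha=32, beta=46/5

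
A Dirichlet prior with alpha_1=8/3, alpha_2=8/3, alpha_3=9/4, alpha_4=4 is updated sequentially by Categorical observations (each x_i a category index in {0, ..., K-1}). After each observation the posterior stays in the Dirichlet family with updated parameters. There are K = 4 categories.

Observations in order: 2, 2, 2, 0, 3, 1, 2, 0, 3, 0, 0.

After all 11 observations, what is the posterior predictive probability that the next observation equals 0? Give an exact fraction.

obs 1: x=2 → posterior Dirichlet(8/3, 8/3, 13/4, 4)
obs 2: x=2 → posterior Dirichlet(8/3, 8/3, 17/4, 4)
obs 3: x=2 → posterior Dirichlet(8/3, 8/3, 21/4, 4)
obs 4: x=0 → posterior Dirichlet(11/3, 8/3, 21/4, 4)
obs 5: x=3 → posterior Dirichlet(11/3, 8/3, 21/4, 5)
obs 6: x=1 → posterior Dirichlet(11/3, 11/3, 21/4, 5)
obs 7: x=2 → posterior Dirichlet(11/3, 11/3, 25/4, 5)
obs 8: x=0 → posterior Dirichlet(14/3, 11/3, 25/4, 5)
obs 9: x=3 → posterior Dirichlet(14/3, 11/3, 25/4, 6)
obs 10: x=0 → posterior Dirichlet(17/3, 11/3, 25/4, 6)
obs 11: x=0 → posterior Dirichlet(20/3, 11/3, 25/4, 6)

80/271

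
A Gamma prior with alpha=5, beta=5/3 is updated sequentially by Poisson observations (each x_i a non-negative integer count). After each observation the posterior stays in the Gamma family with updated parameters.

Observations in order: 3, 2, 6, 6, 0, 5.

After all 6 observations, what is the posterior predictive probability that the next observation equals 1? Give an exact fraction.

473300094689180603680081687942804367607/4161536836220038342098551818958537752576

obs 1: x=3 → posterior Gamma(8, 8/3)
obs 2: x=2 → posterior Gamma(10, 11/3)
obs 3: x=6 → posterior Gamma(16, 14/3)
obs 4: x=6 → posterior Gamma(22, 17/3)
obs 5: x=0 → posterior Gamma(22, 20/3)
obs 6: x=5 → posterior Gamma(27, 23/3)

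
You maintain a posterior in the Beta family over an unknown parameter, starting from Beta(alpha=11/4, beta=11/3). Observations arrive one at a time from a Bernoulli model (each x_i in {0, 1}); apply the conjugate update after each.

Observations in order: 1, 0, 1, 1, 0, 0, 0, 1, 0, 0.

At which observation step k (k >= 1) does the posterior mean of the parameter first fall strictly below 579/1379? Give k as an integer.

k = 10

obs 1: x=1 → posterior Beta(15/4, 11/3)
obs 2: x=0 → posterior Beta(15/4, 14/3)
obs 3: x=1 → posterior Beta(19/4, 14/3)
obs 4: x=1 → posterior Beta(23/4, 14/3)
obs 5: x=0 → posterior Beta(23/4, 17/3)
obs 6: x=0 → posterior Beta(23/4, 20/3)
obs 7: x=0 → posterior Beta(23/4, 23/3)
obs 8: x=1 → posterior Beta(27/4, 23/3)
obs 9: x=0 → posterior Beta(27/4, 26/3)
obs 10: x=0 → posterior Beta(27/4, 29/3)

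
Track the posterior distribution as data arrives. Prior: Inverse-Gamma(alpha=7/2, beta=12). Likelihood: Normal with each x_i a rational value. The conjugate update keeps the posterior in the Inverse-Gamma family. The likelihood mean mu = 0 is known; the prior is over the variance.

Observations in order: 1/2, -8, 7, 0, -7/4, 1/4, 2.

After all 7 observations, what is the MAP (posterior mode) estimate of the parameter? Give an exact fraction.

1155/128

obs 1: x=1/2 → posterior Inverse-Gamma(4, 97/8)
obs 2: x=-8 → posterior Inverse-Gamma(9/2, 353/8)
obs 3: x=7 → posterior Inverse-Gamma(5, 549/8)
obs 4: x=0 → posterior Inverse-Gamma(11/2, 549/8)
obs 5: x=-7/4 → posterior Inverse-Gamma(6, 2245/32)
obs 6: x=1/4 → posterior Inverse-Gamma(13/2, 1123/16)
obs 7: x=2 → posterior Inverse-Gamma(7, 1155/16)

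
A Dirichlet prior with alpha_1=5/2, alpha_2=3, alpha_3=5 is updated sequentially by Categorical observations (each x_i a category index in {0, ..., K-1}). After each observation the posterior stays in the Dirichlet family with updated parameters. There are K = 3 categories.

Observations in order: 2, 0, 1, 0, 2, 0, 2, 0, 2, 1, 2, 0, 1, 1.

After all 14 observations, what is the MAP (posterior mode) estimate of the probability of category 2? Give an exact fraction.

obs 1: x=2 → posterior Dirichlet(5/2, 3, 6)
obs 2: x=0 → posterior Dirichlet(7/2, 3, 6)
obs 3: x=1 → posterior Dirichlet(7/2, 4, 6)
obs 4: x=0 → posterior Dirichlet(9/2, 4, 6)
obs 5: x=2 → posterior Dirichlet(9/2, 4, 7)
obs 6: x=0 → posterior Dirichlet(11/2, 4, 7)
obs 7: x=2 → posterior Dirichlet(11/2, 4, 8)
obs 8: x=0 → posterior Dirichlet(13/2, 4, 8)
obs 9: x=2 → posterior Dirichlet(13/2, 4, 9)
obs 10: x=1 → posterior Dirichlet(13/2, 5, 9)
obs 11: x=2 → posterior Dirichlet(13/2, 5, 10)
obs 12: x=0 → posterior Dirichlet(15/2, 5, 10)
obs 13: x=1 → posterior Dirichlet(15/2, 6, 10)
obs 14: x=1 → posterior Dirichlet(15/2, 7, 10)

18/43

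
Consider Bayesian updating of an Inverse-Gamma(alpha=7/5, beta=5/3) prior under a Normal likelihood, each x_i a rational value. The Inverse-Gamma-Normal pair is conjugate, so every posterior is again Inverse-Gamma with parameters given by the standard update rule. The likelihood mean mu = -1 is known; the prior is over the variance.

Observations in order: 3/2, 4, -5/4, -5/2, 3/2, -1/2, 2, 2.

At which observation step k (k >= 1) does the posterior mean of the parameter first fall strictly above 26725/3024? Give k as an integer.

obs 1: x=3/2 → posterior Inverse-Gamma(19/10, 115/24)
obs 2: x=4 → posterior Inverse-Gamma(12/5, 415/24)
obs 3: x=-5/4 → posterior Inverse-Gamma(29/10, 1663/96)
obs 4: x=-5/2 → posterior Inverse-Gamma(17/5, 1771/96)
obs 5: x=3/2 → posterior Inverse-Gamma(39/10, 2071/96)
obs 6: x=-1/2 → posterior Inverse-Gamma(22/5, 2083/96)
obs 7: x=2 → posterior Inverse-Gamma(49/10, 2515/96)
obs 8: x=2 → posterior Inverse-Gamma(27/5, 2947/96)

k = 2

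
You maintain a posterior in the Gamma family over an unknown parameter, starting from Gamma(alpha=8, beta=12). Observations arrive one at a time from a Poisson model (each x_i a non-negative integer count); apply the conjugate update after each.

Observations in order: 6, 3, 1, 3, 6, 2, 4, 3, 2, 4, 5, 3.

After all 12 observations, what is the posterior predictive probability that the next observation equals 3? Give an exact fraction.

obs 1: x=6 → posterior Gamma(14, 13)
obs 2: x=3 → posterior Gamma(17, 14)
obs 3: x=1 → posterior Gamma(18, 15)
obs 4: x=3 → posterior Gamma(21, 16)
obs 5: x=6 → posterior Gamma(27, 17)
obs 6: x=2 → posterior Gamma(29, 18)
obs 7: x=4 → posterior Gamma(33, 19)
obs 8: x=3 → posterior Gamma(36, 20)
obs 9: x=2 → posterior Gamma(38, 21)
obs 10: x=4 → posterior Gamma(42, 22)
obs 11: x=5 → posterior Gamma(47, 23)
obs 12: x=3 → posterior Gamma(50, 24)

905762529933800202196065714107495747814669904296942189457042010888208384/4930380657631323783823303533017413935457540219431393779814243316650390625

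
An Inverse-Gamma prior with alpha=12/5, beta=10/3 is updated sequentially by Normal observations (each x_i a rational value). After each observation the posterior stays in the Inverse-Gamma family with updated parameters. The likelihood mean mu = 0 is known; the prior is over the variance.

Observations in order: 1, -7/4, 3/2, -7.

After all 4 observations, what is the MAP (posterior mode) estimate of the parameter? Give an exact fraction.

obs 1: x=1 → posterior Inverse-Gamma(29/10, 23/6)
obs 2: x=-7/4 → posterior Inverse-Gamma(17/5, 515/96)
obs 3: x=3/2 → posterior Inverse-Gamma(39/10, 623/96)
obs 4: x=-7 → posterior Inverse-Gamma(22/5, 2975/96)

14875/2592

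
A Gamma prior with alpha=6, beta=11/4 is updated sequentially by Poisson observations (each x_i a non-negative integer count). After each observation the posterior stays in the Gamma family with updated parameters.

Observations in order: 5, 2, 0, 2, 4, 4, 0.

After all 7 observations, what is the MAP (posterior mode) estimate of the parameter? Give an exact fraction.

obs 1: x=5 → posterior Gamma(11, 15/4)
obs 2: x=2 → posterior Gamma(13, 19/4)
obs 3: x=0 → posterior Gamma(13, 23/4)
obs 4: x=2 → posterior Gamma(15, 27/4)
obs 5: x=4 → posterior Gamma(19, 31/4)
obs 6: x=4 → posterior Gamma(23, 35/4)
obs 7: x=0 → posterior Gamma(23, 39/4)

88/39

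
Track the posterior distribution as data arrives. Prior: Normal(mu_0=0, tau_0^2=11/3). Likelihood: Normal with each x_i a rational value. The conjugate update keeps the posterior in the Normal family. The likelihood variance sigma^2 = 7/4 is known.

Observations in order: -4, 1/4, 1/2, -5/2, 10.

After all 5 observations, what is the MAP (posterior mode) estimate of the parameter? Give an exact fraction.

187/241

obs 1: x=-4 → posterior Normal(-176/65, 77/65)
obs 2: x=1/4 → posterior Normal(-165/109, 77/109)
obs 3: x=1/2 → posterior Normal(-143/153, 77/153)
obs 4: x=-5/2 → posterior Normal(-253/197, 77/197)
obs 5: x=10 → posterior Normal(187/241, 77/241)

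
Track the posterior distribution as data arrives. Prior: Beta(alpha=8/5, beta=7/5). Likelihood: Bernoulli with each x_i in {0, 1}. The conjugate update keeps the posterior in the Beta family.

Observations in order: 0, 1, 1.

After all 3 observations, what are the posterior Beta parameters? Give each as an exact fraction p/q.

alpha=18/5, beta=12/5

obs 1: x=0 → posterior Beta(8/5, 12/5)
obs 2: x=1 → posterior Beta(13/5, 12/5)
obs 3: x=1 → posterior Beta(18/5, 12/5)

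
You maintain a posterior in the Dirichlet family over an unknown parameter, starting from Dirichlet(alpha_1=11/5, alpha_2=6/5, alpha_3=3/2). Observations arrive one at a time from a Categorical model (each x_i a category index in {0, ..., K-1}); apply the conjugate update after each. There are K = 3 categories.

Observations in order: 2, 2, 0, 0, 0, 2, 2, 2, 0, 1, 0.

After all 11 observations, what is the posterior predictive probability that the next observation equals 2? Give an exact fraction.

65/159

obs 1: x=2 → posterior Dirichlet(11/5, 6/5, 5/2)
obs 2: x=2 → posterior Dirichlet(11/5, 6/5, 7/2)
obs 3: x=0 → posterior Dirichlet(16/5, 6/5, 7/2)
obs 4: x=0 → posterior Dirichlet(21/5, 6/5, 7/2)
obs 5: x=0 → posterior Dirichlet(26/5, 6/5, 7/2)
obs 6: x=2 → posterior Dirichlet(26/5, 6/5, 9/2)
obs 7: x=2 → posterior Dirichlet(26/5, 6/5, 11/2)
obs 8: x=2 → posterior Dirichlet(26/5, 6/5, 13/2)
obs 9: x=0 → posterior Dirichlet(31/5, 6/5, 13/2)
obs 10: x=1 → posterior Dirichlet(31/5, 11/5, 13/2)
obs 11: x=0 → posterior Dirichlet(36/5, 11/5, 13/2)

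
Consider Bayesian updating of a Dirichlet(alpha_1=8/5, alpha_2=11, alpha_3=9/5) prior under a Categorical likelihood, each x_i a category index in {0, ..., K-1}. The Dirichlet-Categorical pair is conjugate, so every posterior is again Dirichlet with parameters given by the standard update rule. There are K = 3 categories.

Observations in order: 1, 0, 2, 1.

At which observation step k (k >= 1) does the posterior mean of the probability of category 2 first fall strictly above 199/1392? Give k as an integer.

k = 3

obs 1: x=1 → posterior Dirichlet(8/5, 12, 9/5)
obs 2: x=0 → posterior Dirichlet(13/5, 12, 9/5)
obs 3: x=2 → posterior Dirichlet(13/5, 12, 14/5)
obs 4: x=1 → posterior Dirichlet(13/5, 13, 14/5)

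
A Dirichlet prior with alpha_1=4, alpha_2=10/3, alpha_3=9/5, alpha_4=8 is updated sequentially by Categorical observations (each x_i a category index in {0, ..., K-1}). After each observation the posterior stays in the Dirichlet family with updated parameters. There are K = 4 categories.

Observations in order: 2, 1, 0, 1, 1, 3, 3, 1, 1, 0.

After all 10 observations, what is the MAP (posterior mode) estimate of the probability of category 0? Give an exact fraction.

75/347

obs 1: x=2 → posterior Dirichlet(4, 10/3, 14/5, 8)
obs 2: x=1 → posterior Dirichlet(4, 13/3, 14/5, 8)
obs 3: x=0 → posterior Dirichlet(5, 13/3, 14/5, 8)
obs 4: x=1 → posterior Dirichlet(5, 16/3, 14/5, 8)
obs 5: x=1 → posterior Dirichlet(5, 19/3, 14/5, 8)
obs 6: x=3 → posterior Dirichlet(5, 19/3, 14/5, 9)
obs 7: x=3 → posterior Dirichlet(5, 19/3, 14/5, 10)
obs 8: x=1 → posterior Dirichlet(5, 22/3, 14/5, 10)
obs 9: x=1 → posterior Dirichlet(5, 25/3, 14/5, 10)
obs 10: x=0 → posterior Dirichlet(6, 25/3, 14/5, 10)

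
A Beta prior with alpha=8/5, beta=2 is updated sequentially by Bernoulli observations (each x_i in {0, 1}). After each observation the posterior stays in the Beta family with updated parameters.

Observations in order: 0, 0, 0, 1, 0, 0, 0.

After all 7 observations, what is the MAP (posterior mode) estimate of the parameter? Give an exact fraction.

8/43

obs 1: x=0 → posterior Beta(8/5, 3)
obs 2: x=0 → posterior Beta(8/5, 4)
obs 3: x=0 → posterior Beta(8/5, 5)
obs 4: x=1 → posterior Beta(13/5, 5)
obs 5: x=0 → posterior Beta(13/5, 6)
obs 6: x=0 → posterior Beta(13/5, 7)
obs 7: x=0 → posterior Beta(13/5, 8)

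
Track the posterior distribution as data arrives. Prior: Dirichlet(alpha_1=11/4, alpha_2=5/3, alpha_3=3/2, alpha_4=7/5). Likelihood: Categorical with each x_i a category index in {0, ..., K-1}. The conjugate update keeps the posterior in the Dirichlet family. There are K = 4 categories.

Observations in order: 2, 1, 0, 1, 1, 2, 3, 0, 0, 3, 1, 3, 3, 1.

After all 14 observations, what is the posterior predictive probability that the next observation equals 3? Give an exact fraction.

obs 1: x=2 → posterior Dirichlet(11/4, 5/3, 5/2, 7/5)
obs 2: x=1 → posterior Dirichlet(11/4, 8/3, 5/2, 7/5)
obs 3: x=0 → posterior Dirichlet(15/4, 8/3, 5/2, 7/5)
obs 4: x=1 → posterior Dirichlet(15/4, 11/3, 5/2, 7/5)
obs 5: x=1 → posterior Dirichlet(15/4, 14/3, 5/2, 7/5)
obs 6: x=2 → posterior Dirichlet(15/4, 14/3, 7/2, 7/5)
obs 7: x=3 → posterior Dirichlet(15/4, 14/3, 7/2, 12/5)
obs 8: x=0 → posterior Dirichlet(19/4, 14/3, 7/2, 12/5)
obs 9: x=0 → posterior Dirichlet(23/4, 14/3, 7/2, 12/5)
obs 10: x=3 → posterior Dirichlet(23/4, 14/3, 7/2, 17/5)
obs 11: x=1 → posterior Dirichlet(23/4, 17/3, 7/2, 17/5)
obs 12: x=3 → posterior Dirichlet(23/4, 17/3, 7/2, 22/5)
obs 13: x=3 → posterior Dirichlet(23/4, 17/3, 7/2, 27/5)
obs 14: x=1 → posterior Dirichlet(23/4, 20/3, 7/2, 27/5)

324/1279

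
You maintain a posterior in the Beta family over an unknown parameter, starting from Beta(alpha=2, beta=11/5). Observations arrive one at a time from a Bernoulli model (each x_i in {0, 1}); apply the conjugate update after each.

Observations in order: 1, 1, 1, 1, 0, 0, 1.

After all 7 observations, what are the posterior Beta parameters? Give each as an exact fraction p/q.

alpha=7, beta=21/5

obs 1: x=1 → posterior Beta(3, 11/5)
obs 2: x=1 → posterior Beta(4, 11/5)
obs 3: x=1 → posterior Beta(5, 11/5)
obs 4: x=1 → posterior Beta(6, 11/5)
obs 5: x=0 → posterior Beta(6, 16/5)
obs 6: x=0 → posterior Beta(6, 21/5)
obs 7: x=1 → posterior Beta(7, 21/5)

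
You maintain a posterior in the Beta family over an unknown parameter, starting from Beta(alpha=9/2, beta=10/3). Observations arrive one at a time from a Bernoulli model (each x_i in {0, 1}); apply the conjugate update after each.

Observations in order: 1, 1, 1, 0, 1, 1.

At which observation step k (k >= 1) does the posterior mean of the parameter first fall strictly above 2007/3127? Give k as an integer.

k = 2

obs 1: x=1 → posterior Beta(11/2, 10/3)
obs 2: x=1 → posterior Beta(13/2, 10/3)
obs 3: x=1 → posterior Beta(15/2, 10/3)
obs 4: x=0 → posterior Beta(15/2, 13/3)
obs 5: x=1 → posterior Beta(17/2, 13/3)
obs 6: x=1 → posterior Beta(19/2, 13/3)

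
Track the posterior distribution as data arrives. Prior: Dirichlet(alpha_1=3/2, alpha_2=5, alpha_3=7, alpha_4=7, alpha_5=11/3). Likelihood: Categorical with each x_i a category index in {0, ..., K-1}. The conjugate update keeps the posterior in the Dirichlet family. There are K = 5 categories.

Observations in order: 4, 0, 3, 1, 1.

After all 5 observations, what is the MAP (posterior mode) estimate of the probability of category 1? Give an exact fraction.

obs 1: x=4 → posterior Dirichlet(3/2, 5, 7, 7, 14/3)
obs 2: x=0 → posterior Dirichlet(5/2, 5, 7, 7, 14/3)
obs 3: x=3 → posterior Dirichlet(5/2, 5, 7, 8, 14/3)
obs 4: x=1 → posterior Dirichlet(5/2, 6, 7, 8, 14/3)
obs 5: x=1 → posterior Dirichlet(5/2, 7, 7, 8, 14/3)

36/145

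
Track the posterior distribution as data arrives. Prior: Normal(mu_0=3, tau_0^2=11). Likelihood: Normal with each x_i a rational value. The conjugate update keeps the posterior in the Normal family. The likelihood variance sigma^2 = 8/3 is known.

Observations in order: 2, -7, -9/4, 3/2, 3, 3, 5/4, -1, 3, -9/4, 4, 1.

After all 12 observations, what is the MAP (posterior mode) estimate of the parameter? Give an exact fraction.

921/1616

obs 1: x=2 → posterior Normal(90/41, 88/41)
obs 2: x=-7 → posterior Normal(-141/74, 44/37)
obs 3: x=-9/4 → posterior Normal(-861/428, 88/107)
obs 4: x=3/2 → posterior Normal(-663/560, 22/35)
obs 5: x=3 → posterior Normal(-267/692, 88/173)
obs 6: x=3 → posterior Normal(129/824, 44/103)
obs 7: x=5/4 → posterior Normal(147/478, 88/239)
obs 8: x=-1 → posterior Normal(81/544, 11/34)
obs 9: x=3 → posterior Normal(279/610, 88/305)
obs 10: x=-9/4 → posterior Normal(261/1352, 44/169)
obs 11: x=4 → posterior Normal(789/1484, 88/371)
obs 12: x=1 → posterior Normal(921/1616, 22/101)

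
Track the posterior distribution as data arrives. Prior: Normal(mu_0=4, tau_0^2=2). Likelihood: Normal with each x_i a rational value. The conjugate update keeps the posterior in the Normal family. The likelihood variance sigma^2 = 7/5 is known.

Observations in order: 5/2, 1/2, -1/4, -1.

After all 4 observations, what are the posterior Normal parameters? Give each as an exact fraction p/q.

obs 1: x=5/2 → posterior Normal(53/17, 14/17)
obs 2: x=1/2 → posterior Normal(58/27, 14/27)
obs 3: x=-1/4 → posterior Normal(3/2, 14/37)
obs 4: x=-1 → posterior Normal(91/94, 14/47)

mu_0=91/94, tau_0^2=14/47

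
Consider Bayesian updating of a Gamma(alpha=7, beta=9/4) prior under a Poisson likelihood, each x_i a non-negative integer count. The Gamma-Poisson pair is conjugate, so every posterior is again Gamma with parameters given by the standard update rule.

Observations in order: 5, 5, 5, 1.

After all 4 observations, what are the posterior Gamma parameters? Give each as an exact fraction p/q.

alpha=23, beta=25/4

obs 1: x=5 → posterior Gamma(12, 13/4)
obs 2: x=5 → posterior Gamma(17, 17/4)
obs 3: x=5 → posterior Gamma(22, 21/4)
obs 4: x=1 → posterior Gamma(23, 25/4)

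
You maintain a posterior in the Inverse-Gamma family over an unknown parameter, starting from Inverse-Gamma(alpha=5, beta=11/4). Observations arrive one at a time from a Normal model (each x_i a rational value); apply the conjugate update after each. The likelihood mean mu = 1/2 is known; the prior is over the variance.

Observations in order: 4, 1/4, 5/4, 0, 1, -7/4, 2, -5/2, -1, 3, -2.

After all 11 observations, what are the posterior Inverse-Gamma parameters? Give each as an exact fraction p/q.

alpha=21/2, beta=799/32

obs 1: x=4 → posterior Inverse-Gamma(11/2, 71/8)
obs 2: x=1/4 → posterior Inverse-Gamma(6, 285/32)
obs 3: x=5/4 → posterior Inverse-Gamma(13/2, 147/16)
obs 4: x=0 → posterior Inverse-Gamma(7, 149/16)
obs 5: x=1 → posterior Inverse-Gamma(15/2, 151/16)
obs 6: x=-7/4 → posterior Inverse-Gamma(8, 383/32)
obs 7: x=2 → posterior Inverse-Gamma(17/2, 419/32)
obs 8: x=-5/2 → posterior Inverse-Gamma(9, 563/32)
obs 9: x=-1 → posterior Inverse-Gamma(19/2, 599/32)
obs 10: x=3 → posterior Inverse-Gamma(10, 699/32)
obs 11: x=-2 → posterior Inverse-Gamma(21/2, 799/32)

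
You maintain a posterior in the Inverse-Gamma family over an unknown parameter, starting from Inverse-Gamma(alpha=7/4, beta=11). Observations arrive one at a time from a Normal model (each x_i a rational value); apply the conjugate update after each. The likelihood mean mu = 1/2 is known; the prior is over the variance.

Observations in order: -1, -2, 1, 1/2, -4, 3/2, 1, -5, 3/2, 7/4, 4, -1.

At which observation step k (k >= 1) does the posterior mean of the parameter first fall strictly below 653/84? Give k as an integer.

obs 1: x=-1 → posterior Inverse-Gamma(9/4, 97/8)
obs 2: x=-2 → posterior Inverse-Gamma(11/4, 61/4)
obs 3: x=1 → posterior Inverse-Gamma(13/4, 123/8)
obs 4: x=1/2 → posterior Inverse-Gamma(15/4, 123/8)
obs 5: x=-4 → posterior Inverse-Gamma(17/4, 51/2)
obs 6: x=3/2 → posterior Inverse-Gamma(19/4, 26)
obs 7: x=1 → posterior Inverse-Gamma(21/4, 209/8)
obs 8: x=-5 → posterior Inverse-Gamma(23/4, 165/4)
obs 9: x=3/2 → posterior Inverse-Gamma(25/4, 167/4)
obs 10: x=7/4 → posterior Inverse-Gamma(27/4, 1361/32)
obs 11: x=4 → posterior Inverse-Gamma(29/4, 1557/32)
obs 12: x=-1 → posterior Inverse-Gamma(31/4, 1593/32)

k = 3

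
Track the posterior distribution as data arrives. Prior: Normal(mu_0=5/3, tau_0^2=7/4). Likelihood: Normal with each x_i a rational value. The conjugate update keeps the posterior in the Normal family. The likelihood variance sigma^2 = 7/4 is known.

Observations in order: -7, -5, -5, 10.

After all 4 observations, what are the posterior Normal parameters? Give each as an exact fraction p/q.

mu_0=-16/15, tau_0^2=7/20

obs 1: x=-7 → posterior Normal(-8/3, 7/8)
obs 2: x=-5 → posterior Normal(-31/9, 7/12)
obs 3: x=-5 → posterior Normal(-23/6, 7/16)
obs 4: x=10 → posterior Normal(-16/15, 7/20)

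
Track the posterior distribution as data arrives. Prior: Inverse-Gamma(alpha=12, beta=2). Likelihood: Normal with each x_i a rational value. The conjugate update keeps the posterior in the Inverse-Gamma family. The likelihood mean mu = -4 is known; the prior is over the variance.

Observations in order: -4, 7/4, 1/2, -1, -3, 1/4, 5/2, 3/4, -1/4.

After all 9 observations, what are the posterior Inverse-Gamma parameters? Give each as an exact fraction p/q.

alpha=33/2, beta=657/8

obs 1: x=-4 → posterior Inverse-Gamma(25/2, 2)
obs 2: x=7/4 → posterior Inverse-Gamma(13, 593/32)
obs 3: x=1/2 → posterior Inverse-Gamma(27/2, 917/32)
obs 4: x=-1 → posterior Inverse-Gamma(14, 1061/32)
obs 5: x=-3 → posterior Inverse-Gamma(29/2, 1077/32)
obs 6: x=1/4 → posterior Inverse-Gamma(15, 683/16)
obs 7: x=5/2 → posterior Inverse-Gamma(31/2, 1021/16)
obs 8: x=3/4 → posterior Inverse-Gamma(16, 2403/32)
obs 9: x=-1/4 → posterior Inverse-Gamma(33/2, 657/8)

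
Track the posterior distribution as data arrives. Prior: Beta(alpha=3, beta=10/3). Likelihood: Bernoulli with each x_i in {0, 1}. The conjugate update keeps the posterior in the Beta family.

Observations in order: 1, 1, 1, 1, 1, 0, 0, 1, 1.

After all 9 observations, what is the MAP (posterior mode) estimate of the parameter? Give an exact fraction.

obs 1: x=1 → posterior Beta(4, 10/3)
obs 2: x=1 → posterior Beta(5, 10/3)
obs 3: x=1 → posterior Beta(6, 10/3)
obs 4: x=1 → posterior Beta(7, 10/3)
obs 5: x=1 → posterior Beta(8, 10/3)
obs 6: x=0 → posterior Beta(8, 13/3)
obs 7: x=0 → posterior Beta(8, 16/3)
obs 8: x=1 → posterior Beta(9, 16/3)
obs 9: x=1 → posterior Beta(10, 16/3)

27/40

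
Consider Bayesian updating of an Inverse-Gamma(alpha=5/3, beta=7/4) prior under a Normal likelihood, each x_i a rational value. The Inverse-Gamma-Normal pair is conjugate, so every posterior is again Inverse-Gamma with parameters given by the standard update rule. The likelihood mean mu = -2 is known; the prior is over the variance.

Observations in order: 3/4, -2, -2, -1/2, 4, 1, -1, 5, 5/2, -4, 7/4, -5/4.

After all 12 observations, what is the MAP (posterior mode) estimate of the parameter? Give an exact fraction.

7065/832

obs 1: x=3/4 → posterior Inverse-Gamma(13/6, 177/32)
obs 2: x=-2 → posterior Inverse-Gamma(8/3, 177/32)
obs 3: x=-2 → posterior Inverse-Gamma(19/6, 177/32)
obs 4: x=-1/2 → posterior Inverse-Gamma(11/3, 213/32)
obs 5: x=4 → posterior Inverse-Gamma(25/6, 789/32)
obs 6: x=1 → posterior Inverse-Gamma(14/3, 933/32)
obs 7: x=-1 → posterior Inverse-Gamma(31/6, 949/32)
obs 8: x=5 → posterior Inverse-Gamma(17/3, 1733/32)
obs 9: x=5/2 → posterior Inverse-Gamma(37/6, 2057/32)
obs 10: x=-4 → posterior Inverse-Gamma(20/3, 2121/32)
obs 11: x=7/4 → posterior Inverse-Gamma(43/6, 1173/16)
obs 12: x=-5/4 → posterior Inverse-Gamma(23/3, 2355/32)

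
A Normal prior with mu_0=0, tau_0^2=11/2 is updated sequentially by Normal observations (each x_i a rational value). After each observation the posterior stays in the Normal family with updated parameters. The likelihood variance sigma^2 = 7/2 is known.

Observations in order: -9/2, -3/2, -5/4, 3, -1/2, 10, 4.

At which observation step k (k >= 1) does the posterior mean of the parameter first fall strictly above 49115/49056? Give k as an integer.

k = 7

obs 1: x=-9/2 → posterior Normal(-11/4, 77/36)
obs 2: x=-3/2 → posterior Normal(-66/29, 77/58)
obs 3: x=-5/4 → posterior Normal(-319/160, 77/80)
obs 4: x=3 → posterior Normal(-11/12, 77/102)
obs 5: x=-1/2 → posterior Normal(-209/248, 77/124)
obs 6: x=10 → posterior Normal(231/292, 77/146)
obs 7: x=4 → posterior Normal(407/336, 11/24)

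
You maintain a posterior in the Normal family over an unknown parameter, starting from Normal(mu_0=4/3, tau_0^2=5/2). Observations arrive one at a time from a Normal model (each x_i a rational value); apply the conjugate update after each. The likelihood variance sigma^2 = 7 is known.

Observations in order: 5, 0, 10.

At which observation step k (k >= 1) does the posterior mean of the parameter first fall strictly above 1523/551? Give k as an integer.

obs 1: x=5 → posterior Normal(131/57, 35/19)
obs 2: x=0 → posterior Normal(131/72, 35/24)
obs 3: x=10 → posterior Normal(281/87, 35/29)

k = 3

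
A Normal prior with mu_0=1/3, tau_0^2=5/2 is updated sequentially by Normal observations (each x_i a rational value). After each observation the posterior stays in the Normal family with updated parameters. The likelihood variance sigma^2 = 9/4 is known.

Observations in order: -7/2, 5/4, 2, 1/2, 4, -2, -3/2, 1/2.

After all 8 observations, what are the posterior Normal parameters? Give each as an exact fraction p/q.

obs 1: x=-7/2 → posterior Normal(-32/19, 45/38)
obs 2: x=5/4 → posterior Normal(-39/58, 45/58)
obs 3: x=2 → posterior Normal(1/78, 15/26)
obs 4: x=1/2 → posterior Normal(11/98, 45/98)
obs 5: x=4 → posterior Normal(91/118, 45/118)
obs 6: x=-2 → posterior Normal(17/46, 15/46)
obs 7: x=-3/2 → posterior Normal(21/158, 45/158)
obs 8: x=1/2 → posterior Normal(31/178, 45/178)

mu_0=31/178, tau_0^2=45/178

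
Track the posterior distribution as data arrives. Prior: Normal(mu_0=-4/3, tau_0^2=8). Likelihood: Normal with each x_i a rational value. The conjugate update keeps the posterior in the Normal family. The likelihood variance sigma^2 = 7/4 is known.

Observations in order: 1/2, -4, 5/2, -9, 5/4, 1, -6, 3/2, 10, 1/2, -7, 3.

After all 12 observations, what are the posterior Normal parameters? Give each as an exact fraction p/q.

mu_0=-580/1173, tau_0^2=56/391

obs 1: x=1/2 → posterior Normal(20/117, 56/39)
obs 2: x=-4 → posterior Normal(-364/213, 56/71)
obs 3: x=5/2 → posterior Normal(-124/309, 56/103)
obs 4: x=-9 → posterior Normal(-988/405, 56/135)
obs 5: x=5/4 → posterior Normal(-868/501, 56/167)
obs 6: x=1 → posterior Normal(-772/597, 56/199)
obs 7: x=-6 → posterior Normal(-1348/693, 8/33)
obs 8: x=3/2 → posterior Normal(-1204/789, 56/263)
obs 9: x=10 → posterior Normal(-244/885, 56/295)
obs 10: x=1/2 → posterior Normal(-196/981, 56/327)
obs 11: x=-7 → posterior Normal(-868/1077, 56/359)
obs 12: x=3 → posterior Normal(-580/1173, 56/391)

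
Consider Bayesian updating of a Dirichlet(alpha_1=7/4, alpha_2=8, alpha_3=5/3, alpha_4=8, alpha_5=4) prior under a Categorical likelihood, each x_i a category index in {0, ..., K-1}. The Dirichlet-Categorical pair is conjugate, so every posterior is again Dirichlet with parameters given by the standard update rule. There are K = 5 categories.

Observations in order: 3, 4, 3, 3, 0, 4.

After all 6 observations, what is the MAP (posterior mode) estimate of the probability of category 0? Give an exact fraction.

obs 1: x=3 → posterior Dirichlet(7/4, 8, 5/3, 9, 4)
obs 2: x=4 → posterior Dirichlet(7/4, 8, 5/3, 9, 5)
obs 3: x=3 → posterior Dirichlet(7/4, 8, 5/3, 10, 5)
obs 4: x=3 → posterior Dirichlet(7/4, 8, 5/3, 11, 5)
obs 5: x=0 → posterior Dirichlet(11/4, 8, 5/3, 11, 5)
obs 6: x=4 → posterior Dirichlet(11/4, 8, 5/3, 11, 6)

21/293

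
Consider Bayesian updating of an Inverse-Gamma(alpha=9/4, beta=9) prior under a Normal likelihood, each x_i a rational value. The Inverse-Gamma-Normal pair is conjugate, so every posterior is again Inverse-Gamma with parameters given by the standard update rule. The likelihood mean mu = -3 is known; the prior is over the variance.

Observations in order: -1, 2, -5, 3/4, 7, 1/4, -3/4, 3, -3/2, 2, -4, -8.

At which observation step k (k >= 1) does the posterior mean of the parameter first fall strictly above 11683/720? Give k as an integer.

obs 1: x=-1 → posterior Inverse-Gamma(11/4, 11)
obs 2: x=2 → posterior Inverse-Gamma(13/4, 47/2)
obs 3: x=-5 → posterior Inverse-Gamma(15/4, 51/2)
obs 4: x=3/4 → posterior Inverse-Gamma(17/4, 1041/32)
obs 5: x=7 → posterior Inverse-Gamma(19/4, 2641/32)
obs 6: x=1/4 → posterior Inverse-Gamma(21/4, 1405/16)
obs 7: x=-3/4 → posterior Inverse-Gamma(23/4, 2891/32)
obs 8: x=3 → posterior Inverse-Gamma(25/4, 3467/32)
obs 9: x=-3/2 → posterior Inverse-Gamma(27/4, 3503/32)
obs 10: x=2 → posterior Inverse-Gamma(29/4, 3903/32)
obs 11: x=-4 → posterior Inverse-Gamma(31/4, 3919/32)
obs 12: x=-8 → posterior Inverse-Gamma(33/4, 4319/32)

k = 5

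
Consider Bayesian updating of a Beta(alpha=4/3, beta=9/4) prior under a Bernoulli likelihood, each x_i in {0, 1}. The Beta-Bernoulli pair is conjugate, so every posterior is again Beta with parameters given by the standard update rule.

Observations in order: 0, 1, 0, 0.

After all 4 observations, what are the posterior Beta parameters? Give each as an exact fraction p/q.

obs 1: x=0 → posterior Beta(4/3, 13/4)
obs 2: x=1 → posterior Beta(7/3, 13/4)
obs 3: x=0 → posterior Beta(7/3, 17/4)
obs 4: x=0 → posterior Beta(7/3, 21/4)

alpha=7/3, beta=21/4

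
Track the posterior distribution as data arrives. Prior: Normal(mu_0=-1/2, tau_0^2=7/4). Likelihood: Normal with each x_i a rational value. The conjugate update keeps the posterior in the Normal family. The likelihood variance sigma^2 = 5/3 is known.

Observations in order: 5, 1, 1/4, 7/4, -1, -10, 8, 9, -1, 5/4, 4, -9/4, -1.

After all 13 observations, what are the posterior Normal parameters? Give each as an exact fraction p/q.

mu_0=305/293, tau_0^2=35/293

obs 1: x=5 → posterior Normal(95/41, 35/41)
obs 2: x=1 → posterior Normal(58/31, 35/62)
obs 3: x=1/4 → posterior Normal(485/332, 35/83)
obs 4: x=7/4 → posterior Normal(79/52, 35/104)
obs 5: x=-1 → posterior Normal(137/125, 7/25)
obs 6: x=-10 → posterior Normal(-1/2, 35/146)
obs 7: x=8 → posterior Normal(95/167, 35/167)
obs 8: x=9 → posterior Normal(71/47, 35/188)
obs 9: x=-1 → posterior Normal(263/209, 35/209)
obs 10: x=5/4 → posterior Normal(1157/920, 7/46)
obs 11: x=4 → posterior Normal(1493/1004, 35/251)
obs 12: x=-9/4 → posterior Normal(163/136, 35/272)
obs 13: x=-1 → posterior Normal(305/293, 35/293)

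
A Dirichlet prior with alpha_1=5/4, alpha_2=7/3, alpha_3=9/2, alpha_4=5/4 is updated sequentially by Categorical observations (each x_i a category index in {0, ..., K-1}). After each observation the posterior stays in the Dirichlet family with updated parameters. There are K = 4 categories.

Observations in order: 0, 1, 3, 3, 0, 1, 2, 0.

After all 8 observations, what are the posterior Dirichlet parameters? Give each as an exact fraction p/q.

alpha_1=17/4, alpha_2=13/3, alpha_3=11/2, alpha_4=13/4

obs 1: x=0 → posterior Dirichlet(9/4, 7/3, 9/2, 5/4)
obs 2: x=1 → posterior Dirichlet(9/4, 10/3, 9/2, 5/4)
obs 3: x=3 → posterior Dirichlet(9/4, 10/3, 9/2, 9/4)
obs 4: x=3 → posterior Dirichlet(9/4, 10/3, 9/2, 13/4)
obs 5: x=0 → posterior Dirichlet(13/4, 10/3, 9/2, 13/4)
obs 6: x=1 → posterior Dirichlet(13/4, 13/3, 9/2, 13/4)
obs 7: x=2 → posterior Dirichlet(13/4, 13/3, 11/2, 13/4)
obs 8: x=0 → posterior Dirichlet(17/4, 13/3, 11/2, 13/4)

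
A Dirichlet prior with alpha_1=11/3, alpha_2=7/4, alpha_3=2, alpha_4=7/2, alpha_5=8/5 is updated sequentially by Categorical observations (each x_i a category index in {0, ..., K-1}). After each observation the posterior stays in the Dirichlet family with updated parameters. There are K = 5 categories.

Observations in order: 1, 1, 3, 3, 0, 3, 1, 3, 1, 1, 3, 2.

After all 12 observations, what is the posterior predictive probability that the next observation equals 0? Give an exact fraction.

obs 1: x=1 → posterior Dirichlet(11/3, 11/4, 2, 7/2, 8/5)
obs 2: x=1 → posterior Dirichlet(11/3, 15/4, 2, 7/2, 8/5)
obs 3: x=3 → posterior Dirichlet(11/3, 15/4, 2, 9/2, 8/5)
obs 4: x=3 → posterior Dirichlet(11/3, 15/4, 2, 11/2, 8/5)
obs 5: x=0 → posterior Dirichlet(14/3, 15/4, 2, 11/2, 8/5)
obs 6: x=3 → posterior Dirichlet(14/3, 15/4, 2, 13/2, 8/5)
obs 7: x=1 → posterior Dirichlet(14/3, 19/4, 2, 13/2, 8/5)
obs 8: x=3 → posterior Dirichlet(14/3, 19/4, 2, 15/2, 8/5)
obs 9: x=1 → posterior Dirichlet(14/3, 23/4, 2, 15/2, 8/5)
obs 10: x=1 → posterior Dirichlet(14/3, 27/4, 2, 15/2, 8/5)
obs 11: x=3 → posterior Dirichlet(14/3, 27/4, 2, 17/2, 8/5)
obs 12: x=2 → posterior Dirichlet(14/3, 27/4, 3, 17/2, 8/5)

280/1471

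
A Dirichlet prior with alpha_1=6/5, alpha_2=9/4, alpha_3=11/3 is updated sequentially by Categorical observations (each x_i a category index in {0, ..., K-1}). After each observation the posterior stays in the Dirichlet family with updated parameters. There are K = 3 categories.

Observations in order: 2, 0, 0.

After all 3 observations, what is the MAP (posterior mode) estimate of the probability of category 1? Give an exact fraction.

75/427

obs 1: x=2 → posterior Dirichlet(6/5, 9/4, 14/3)
obs 2: x=0 → posterior Dirichlet(11/5, 9/4, 14/3)
obs 3: x=0 → posterior Dirichlet(16/5, 9/4, 14/3)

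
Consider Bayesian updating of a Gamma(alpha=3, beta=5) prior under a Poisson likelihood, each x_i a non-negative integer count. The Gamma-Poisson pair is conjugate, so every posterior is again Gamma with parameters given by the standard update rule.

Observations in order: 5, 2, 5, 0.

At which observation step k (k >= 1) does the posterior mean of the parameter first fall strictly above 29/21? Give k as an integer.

k = 2

obs 1: x=5 → posterior Gamma(8, 6)
obs 2: x=2 → posterior Gamma(10, 7)
obs 3: x=5 → posterior Gamma(15, 8)
obs 4: x=0 → posterior Gamma(15, 9)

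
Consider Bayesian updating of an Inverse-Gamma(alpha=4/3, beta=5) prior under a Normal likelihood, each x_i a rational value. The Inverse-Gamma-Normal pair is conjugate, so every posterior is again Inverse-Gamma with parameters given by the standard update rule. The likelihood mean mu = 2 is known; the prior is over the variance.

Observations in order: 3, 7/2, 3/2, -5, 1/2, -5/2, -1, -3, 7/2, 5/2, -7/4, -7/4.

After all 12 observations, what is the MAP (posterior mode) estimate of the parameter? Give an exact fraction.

3591/400

obs 1: x=3 → posterior Inverse-Gamma(11/6, 11/2)
obs 2: x=7/2 → posterior Inverse-Gamma(7/3, 53/8)
obs 3: x=3/2 → posterior Inverse-Gamma(17/6, 27/4)
obs 4: x=-5 → posterior Inverse-Gamma(10/3, 125/4)
obs 5: x=1/2 → posterior Inverse-Gamma(23/6, 259/8)
obs 6: x=-5/2 → posterior Inverse-Gamma(13/3, 85/2)
obs 7: x=-1 → posterior Inverse-Gamma(29/6, 47)
obs 8: x=-3 → posterior Inverse-Gamma(16/3, 119/2)
obs 9: x=7/2 → posterior Inverse-Gamma(35/6, 485/8)
obs 10: x=5/2 → posterior Inverse-Gamma(19/3, 243/4)
obs 11: x=-7/4 → posterior Inverse-Gamma(41/6, 2169/32)
obs 12: x=-7/4 → posterior Inverse-Gamma(22/3, 1197/16)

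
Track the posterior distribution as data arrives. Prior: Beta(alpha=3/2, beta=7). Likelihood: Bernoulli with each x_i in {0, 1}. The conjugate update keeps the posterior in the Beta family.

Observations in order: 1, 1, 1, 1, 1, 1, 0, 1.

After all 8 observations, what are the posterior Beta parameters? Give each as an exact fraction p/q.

obs 1: x=1 → posterior Beta(5/2, 7)
obs 2: x=1 → posterior Beta(7/2, 7)
obs 3: x=1 → posterior Beta(9/2, 7)
obs 4: x=1 → posterior Beta(11/2, 7)
obs 5: x=1 → posterior Beta(13/2, 7)
obs 6: x=1 → posterior Beta(15/2, 7)
obs 7: x=0 → posterior Beta(15/2, 8)
obs 8: x=1 → posterior Beta(17/2, 8)

alpha=17/2, beta=8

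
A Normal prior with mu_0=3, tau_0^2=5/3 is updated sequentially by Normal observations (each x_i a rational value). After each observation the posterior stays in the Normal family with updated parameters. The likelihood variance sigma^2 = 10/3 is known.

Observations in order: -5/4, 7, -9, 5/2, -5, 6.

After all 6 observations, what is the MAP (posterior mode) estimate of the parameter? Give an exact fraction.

25/32

obs 1: x=-5/4 → posterior Normal(19/12, 10/9)
obs 2: x=7 → posterior Normal(47/16, 5/6)
obs 3: x=-9 → posterior Normal(11/20, 2/3)
obs 4: x=5/2 → posterior Normal(7/8, 5/9)
obs 5: x=-5 → posterior Normal(1/28, 10/21)
obs 6: x=6 → posterior Normal(25/32, 5/12)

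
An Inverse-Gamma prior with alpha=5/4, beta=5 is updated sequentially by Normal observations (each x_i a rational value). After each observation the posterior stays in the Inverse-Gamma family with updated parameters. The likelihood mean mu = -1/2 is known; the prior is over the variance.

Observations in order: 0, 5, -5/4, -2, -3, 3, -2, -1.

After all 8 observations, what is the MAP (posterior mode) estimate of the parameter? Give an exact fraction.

1029/200

obs 1: x=0 → posterior Inverse-Gamma(7/4, 41/8)
obs 2: x=5 → posterior Inverse-Gamma(9/4, 81/4)
obs 3: x=-5/4 → posterior Inverse-Gamma(11/4, 657/32)
obs 4: x=-2 → posterior Inverse-Gamma(13/4, 693/32)
obs 5: x=-3 → posterior Inverse-Gamma(15/4, 793/32)
obs 6: x=3 → posterior Inverse-Gamma(17/4, 989/32)
obs 7: x=-2 → posterior Inverse-Gamma(19/4, 1025/32)
obs 8: x=-1 → posterior Inverse-Gamma(21/4, 1029/32)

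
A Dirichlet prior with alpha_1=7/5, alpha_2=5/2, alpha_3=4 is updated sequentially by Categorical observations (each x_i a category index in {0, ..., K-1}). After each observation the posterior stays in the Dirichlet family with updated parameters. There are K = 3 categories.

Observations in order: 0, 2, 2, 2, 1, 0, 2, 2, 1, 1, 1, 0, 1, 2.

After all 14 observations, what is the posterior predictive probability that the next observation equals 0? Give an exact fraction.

44/219

obs 1: x=0 → posterior Dirichlet(12/5, 5/2, 4)
obs 2: x=2 → posterior Dirichlet(12/5, 5/2, 5)
obs 3: x=2 → posterior Dirichlet(12/5, 5/2, 6)
obs 4: x=2 → posterior Dirichlet(12/5, 5/2, 7)
obs 5: x=1 → posterior Dirichlet(12/5, 7/2, 7)
obs 6: x=0 → posterior Dirichlet(17/5, 7/2, 7)
obs 7: x=2 → posterior Dirichlet(17/5, 7/2, 8)
obs 8: x=2 → posterior Dirichlet(17/5, 7/2, 9)
obs 9: x=1 → posterior Dirichlet(17/5, 9/2, 9)
obs 10: x=1 → posterior Dirichlet(17/5, 11/2, 9)
obs 11: x=1 → posterior Dirichlet(17/5, 13/2, 9)
obs 12: x=0 → posterior Dirichlet(22/5, 13/2, 9)
obs 13: x=1 → posterior Dirichlet(22/5, 15/2, 9)
obs 14: x=2 → posterior Dirichlet(22/5, 15/2, 10)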